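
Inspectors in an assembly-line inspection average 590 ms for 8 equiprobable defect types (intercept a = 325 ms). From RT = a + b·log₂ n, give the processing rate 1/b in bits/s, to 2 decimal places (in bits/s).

11.32 bits/s

Choice component = 590 − 325 = 265 ms over log₂(8) = 3 bits.
b = 265 / 3 = 88.333 ms/bit, so 1/b = 11.321 bits/s.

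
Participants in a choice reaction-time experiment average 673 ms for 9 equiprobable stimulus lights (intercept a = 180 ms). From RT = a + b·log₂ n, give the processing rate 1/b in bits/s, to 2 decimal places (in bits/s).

6.43 bits/s

b = (673 − 180)/log₂ 9 = 493/3.1699 = 155.524 ms per bit = 0.15552 s/bit; the reciprocal is 6.430 bits/s.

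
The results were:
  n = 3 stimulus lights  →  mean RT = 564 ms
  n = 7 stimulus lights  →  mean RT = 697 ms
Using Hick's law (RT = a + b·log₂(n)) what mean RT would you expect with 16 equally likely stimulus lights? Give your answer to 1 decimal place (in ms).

Solve the two-equation system in a and b:
  b = (697 − 564) / (log₂ 7 − log₂ 3) = 133 / (2.8074 − 1.5850) = 108.803 ms/bit
  a = 564 − 108.803 × 1.5850 = 391.551 ms
Then RT(16) = 391.551 + 108.803 × log₂ 16 = 391.551 + 108.803 × 4 ≈ 826.763 ms.

826.8 ms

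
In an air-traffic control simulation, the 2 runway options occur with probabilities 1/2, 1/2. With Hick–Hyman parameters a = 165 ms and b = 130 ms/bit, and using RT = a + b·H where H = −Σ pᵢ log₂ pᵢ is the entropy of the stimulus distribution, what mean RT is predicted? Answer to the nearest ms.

Each term −pᵢ log₂ pᵢ: 0.5·1 + 0.5·1; summed, H = 1.000 bits.
Mean RT = a + bH = 165 + 130·1.000 = 295.00 ms.

295 ms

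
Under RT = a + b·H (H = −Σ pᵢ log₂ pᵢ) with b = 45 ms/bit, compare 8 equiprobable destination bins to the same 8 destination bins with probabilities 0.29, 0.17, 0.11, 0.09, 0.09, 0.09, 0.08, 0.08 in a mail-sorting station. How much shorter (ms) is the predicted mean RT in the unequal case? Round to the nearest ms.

8 ms

The RT saving is b·ΔH. Equiprobable H₀ = log₂(8) = 3.0000 bits; with the given probabilities H = 2.8238 bits.
b·(H₀ − H) = 45 × (3.0000 − 2.8238) = 7.93 ms.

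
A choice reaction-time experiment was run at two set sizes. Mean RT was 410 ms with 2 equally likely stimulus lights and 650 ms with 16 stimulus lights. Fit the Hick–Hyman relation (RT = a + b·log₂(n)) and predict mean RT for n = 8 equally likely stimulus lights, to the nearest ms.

RT is linear in log₂ n, so two points fix the line:
  b = (650 − 410) / (log₂ 16 − log₂ 2) = 240 / (4 − 1) = 80 ms/bit
  a = 410 − 80 × 1 = 330 ms
Then RT(8) = 330 + 80 × log₂ 8 = 330 + 80 × 3 ≈ 570.000 ms.

570 ms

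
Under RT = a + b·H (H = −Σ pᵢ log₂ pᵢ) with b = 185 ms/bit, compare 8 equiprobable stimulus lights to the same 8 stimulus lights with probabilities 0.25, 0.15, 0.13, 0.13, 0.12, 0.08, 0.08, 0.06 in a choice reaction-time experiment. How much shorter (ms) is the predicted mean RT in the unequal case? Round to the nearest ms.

Equiprobable entropy H₀ = log₂ 8 = 3.0000 bits.
Skewed entropy H = −Σ pᵢ log₂ pᵢ = 2.8695 bits.
ΔRT = b·(H₀ − H) = 185 × 0.1305 = 24.15 ms.

24 ms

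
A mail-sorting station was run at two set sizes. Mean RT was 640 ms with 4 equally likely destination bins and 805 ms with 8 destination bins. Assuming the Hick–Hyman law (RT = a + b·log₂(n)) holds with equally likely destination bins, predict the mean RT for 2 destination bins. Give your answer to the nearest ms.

RT is linear in log₂ n, so two points fix the line:
  b = (805 − 640) / (log₂ 8 − log₂ 4) = 165 / (3 − 2) = 165 ms/bit
  a = 640 − 165 × 2 = 310 ms
Then RT(2) = 310 + 165 × log₂ 2 = 310 + 165 × 1 ≈ 475.000 ms.

475 ms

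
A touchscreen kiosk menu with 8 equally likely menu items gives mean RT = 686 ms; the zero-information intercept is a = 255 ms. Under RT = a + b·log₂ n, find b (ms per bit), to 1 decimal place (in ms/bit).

143.7 ms/bit

b = (686 − 255) / log₂(8) = 431 / 3 = 143.667 ms/bit.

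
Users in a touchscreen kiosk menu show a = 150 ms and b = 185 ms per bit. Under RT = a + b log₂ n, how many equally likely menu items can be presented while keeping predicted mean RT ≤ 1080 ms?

185·log₂ n ≤ 1080 − 150 = 930, giving log₂ n ≤ 5.0270 and n ≤ 32.605. The largest whole number is 32.

32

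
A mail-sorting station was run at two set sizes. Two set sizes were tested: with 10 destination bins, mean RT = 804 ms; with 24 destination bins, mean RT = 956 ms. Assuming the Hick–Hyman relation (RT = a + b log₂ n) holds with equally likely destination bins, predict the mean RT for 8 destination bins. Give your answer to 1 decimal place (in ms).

765.3 ms

With log₂ n on the abscissa the relation is linear; from the two conditions:
  b = (956 − 804) / (log₂ 24 − log₂ 10) = 152 / (4.5850 − 3.3219) = 120.345 ms/bit
  a = 804 − 120.345 × 3.3219 = 404.222 ms
Then RT(8) = 404.222 + 120.345 × log₂ 8 = 404.222 + 120.345 × 3 ≈ 765.258 ms.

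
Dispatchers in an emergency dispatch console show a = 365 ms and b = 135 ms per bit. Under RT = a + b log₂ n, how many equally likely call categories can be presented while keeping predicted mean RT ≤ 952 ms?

Information budget: (952 − 365)/135 = 4.3481 bits, so n ≤ 2^4.3481 = 20.367 → at most 20.

20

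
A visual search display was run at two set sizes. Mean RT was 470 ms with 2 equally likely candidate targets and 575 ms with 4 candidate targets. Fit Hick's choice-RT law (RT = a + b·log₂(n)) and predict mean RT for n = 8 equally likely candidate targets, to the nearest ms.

Solve the two-equation system in a and b:
  b = (575 − 470) / (log₂ 4 − log₂ 2) = 105 / (2 − 1) = 105 ms/bit
  a = 470 − 105 × 1 = 365 ms
Then RT(8) = 365 + 105 × log₂ 8 = 365 + 105 × 3 ≈ 680.000 ms.

680 ms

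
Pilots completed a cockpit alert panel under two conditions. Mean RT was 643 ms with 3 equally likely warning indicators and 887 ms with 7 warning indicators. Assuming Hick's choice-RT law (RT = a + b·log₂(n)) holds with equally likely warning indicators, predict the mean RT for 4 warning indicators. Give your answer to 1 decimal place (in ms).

Solve the two-equation system in a and b:
  b = (887 − 643) / (log₂ 7 − log₂ 3) = 244 / (2.8074 − 1.5850) = 199.609 ms/bit
  a = 643 − 199.609 × 1.5850 = 326.628 ms
Then RT(4) = 326.628 + 199.609 × log₂ 4 = 326.628 + 199.609 × 2 ≈ 725.845 ms.

725.8 ms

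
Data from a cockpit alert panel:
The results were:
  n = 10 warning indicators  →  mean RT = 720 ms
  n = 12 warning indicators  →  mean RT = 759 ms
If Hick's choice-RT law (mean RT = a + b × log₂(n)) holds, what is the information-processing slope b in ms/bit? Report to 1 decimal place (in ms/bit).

The slope on a log₂ axis is (759 − 720) / (3.5850 − 3.3219) = 148.270 ms/bit.

148.3 ms/bit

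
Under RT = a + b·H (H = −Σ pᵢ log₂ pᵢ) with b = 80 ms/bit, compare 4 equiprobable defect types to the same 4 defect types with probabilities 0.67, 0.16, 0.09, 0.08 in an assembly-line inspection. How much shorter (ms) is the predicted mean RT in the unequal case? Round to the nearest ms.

The RT saving is b·ΔH. Equiprobable H₀ = log₂(4) = 2.0000 bits; with the given probabilities H = 1.4143 bits.
b·(H₀ − H) = 80 × (2.0000 − 1.4143) = 46.86 ms.

47 ms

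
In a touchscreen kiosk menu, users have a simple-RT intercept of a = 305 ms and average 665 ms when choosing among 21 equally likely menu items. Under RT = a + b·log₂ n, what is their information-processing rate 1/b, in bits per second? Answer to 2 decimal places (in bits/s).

12.20 bits/s

Choice component = 665 − 305 = 360 ms over log₂(21) = 4.3923 bits.
b = 360 / 4.3923 = 81.961 ms/bit, so 1/b = 12.201 bits/s.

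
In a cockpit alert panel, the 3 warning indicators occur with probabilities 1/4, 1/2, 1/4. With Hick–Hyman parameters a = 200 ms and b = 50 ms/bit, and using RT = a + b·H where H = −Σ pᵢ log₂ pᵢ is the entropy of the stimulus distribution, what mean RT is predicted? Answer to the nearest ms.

H = −Σ pᵢ log₂ pᵢ = 0.25·2 + 0.5·1 + 0.25·2 = 1.500 bits.
RT = 200 + 50 × 1.500 = 275.00 ms.

275 ms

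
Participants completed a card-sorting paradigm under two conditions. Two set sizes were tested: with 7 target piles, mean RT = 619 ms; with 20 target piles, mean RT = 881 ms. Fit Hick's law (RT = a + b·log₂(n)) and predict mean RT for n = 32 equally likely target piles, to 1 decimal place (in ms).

Fit slope and intercept:
  b = (881 − 619) / (log₂ 20 − log₂ 7) = 262 / (4.3219 − 2.8074) = 172.986 ms/bit
  a = 619 − 172.986 × 2.8074 = 133.367 ms
Then RT(32) = 133.367 + 172.986 × log₂ 32 = 133.367 + 172.986 × 5 ≈ 998.297 ms.

998.3 ms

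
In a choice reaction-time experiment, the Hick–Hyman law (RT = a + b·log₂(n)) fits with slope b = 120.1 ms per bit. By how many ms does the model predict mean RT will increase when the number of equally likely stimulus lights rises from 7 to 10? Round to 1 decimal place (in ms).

ΔRT = (a + b log₂ n₂) − (a + b log₂ n₁) = b·(log₂ n₂ − log₂ n₁).
log₂(10) − log₂(7) = 3.3219 − 2.8074 = 0.5146.
ΔRT = 120.1 × 0.5146 = 61.800 ms.

61.8 ms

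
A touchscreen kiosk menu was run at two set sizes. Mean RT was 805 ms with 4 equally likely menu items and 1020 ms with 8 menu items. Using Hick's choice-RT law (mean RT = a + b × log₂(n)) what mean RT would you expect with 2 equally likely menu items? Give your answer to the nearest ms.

590 ms

Fit slope and intercept:
  b = (1020 − 805) / (log₂ 8 − log₂ 4) = 215 / (3 − 2) = 215 ms/bit
  a = 805 − 215 × 2 = 375 ms
Then RT(2) = 375 + 215 × log₂ 2 = 375 + 215 × 1 ≈ 590.000 ms.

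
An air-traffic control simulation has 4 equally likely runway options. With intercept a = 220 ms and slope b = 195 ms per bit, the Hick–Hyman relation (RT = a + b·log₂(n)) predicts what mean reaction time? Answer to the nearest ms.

log₂(4) = 2 bits, so RT = 220 + 195 × 2 ≈ 610.000 ms.

610 ms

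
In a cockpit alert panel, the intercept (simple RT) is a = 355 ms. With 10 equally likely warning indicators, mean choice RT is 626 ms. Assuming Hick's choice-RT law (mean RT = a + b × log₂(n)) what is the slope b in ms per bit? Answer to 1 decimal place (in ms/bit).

log₂(10) = 3.3219 bits.
b = (RT − a)/log₂ n = (626 − 355) / 3.3219 = 81.579 ms/bit.

81.6 ms/bit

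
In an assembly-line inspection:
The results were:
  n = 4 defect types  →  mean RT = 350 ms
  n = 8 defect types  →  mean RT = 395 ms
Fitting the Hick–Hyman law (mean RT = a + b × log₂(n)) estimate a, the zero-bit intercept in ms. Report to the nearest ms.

The slope on a log₂ axis is (395 − 350) / (3 − 2) = 45 ms/bit.
a = RT₁ − b·log₂ n₁ = 350 − 45 × 2 = 260.000 ms.

260 ms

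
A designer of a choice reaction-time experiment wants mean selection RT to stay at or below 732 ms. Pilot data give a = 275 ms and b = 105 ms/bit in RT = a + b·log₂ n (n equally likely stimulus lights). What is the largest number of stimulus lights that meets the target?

105·log₂ n ≤ 732 − 275 = 457, giving log₂ n ≤ 4.3524 and n ≤ 20.427. The largest whole number is 20.

20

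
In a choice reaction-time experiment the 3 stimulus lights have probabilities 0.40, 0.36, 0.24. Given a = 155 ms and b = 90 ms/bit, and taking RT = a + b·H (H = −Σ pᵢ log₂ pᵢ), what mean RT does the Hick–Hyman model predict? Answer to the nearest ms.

295 ms

H = 0.40·log₂(1/0.40) + 0.36·log₂(1/0.36) + 0.24·log₂(1/0.24) = 1.5535 bits.
RT = 155 + 90 × 1.5535 = 294.82 ms.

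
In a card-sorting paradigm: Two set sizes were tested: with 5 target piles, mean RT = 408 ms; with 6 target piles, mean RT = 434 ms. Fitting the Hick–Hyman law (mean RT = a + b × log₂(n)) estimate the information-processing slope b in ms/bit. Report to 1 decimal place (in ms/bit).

The slope on a log₂ axis is (434 − 408) / (2.5850 − 2.3219) = 98.846 ms/bit.

98.8 ms/bit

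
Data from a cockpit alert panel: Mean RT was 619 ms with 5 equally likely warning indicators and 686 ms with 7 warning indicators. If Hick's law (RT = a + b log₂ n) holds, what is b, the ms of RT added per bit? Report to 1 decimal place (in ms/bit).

138.0 ms/bit

The slope on a log₂ axis is (686 − 619) / (2.8074 − 2.3219) = 138.023 ms/bit.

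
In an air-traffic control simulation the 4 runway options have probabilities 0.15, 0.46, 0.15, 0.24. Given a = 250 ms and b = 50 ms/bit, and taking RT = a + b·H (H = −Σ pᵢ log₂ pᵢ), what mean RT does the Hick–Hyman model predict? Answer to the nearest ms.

342 ms

Entropy contributions −pᵢ log₂ pᵢ: 0.4105, 0.5153, 0.4105, 0.4941; sum H = 1.8306 bits.
RT = a + bH = 250 + 50·1.8306 = 341.53 ms.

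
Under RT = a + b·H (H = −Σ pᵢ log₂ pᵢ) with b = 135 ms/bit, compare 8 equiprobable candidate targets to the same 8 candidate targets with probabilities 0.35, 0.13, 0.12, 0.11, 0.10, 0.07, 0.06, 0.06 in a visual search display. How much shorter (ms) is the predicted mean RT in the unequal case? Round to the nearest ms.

Equiprobable entropy H₀ = log₂ 8 = 3.0000 bits.
Skewed entropy H = −Σ pᵢ log₂ pᵢ = 2.7179 bits.
ΔRT = b·(H₀ − H) = 135 × 0.2821 = 38.08 ms.

38 ms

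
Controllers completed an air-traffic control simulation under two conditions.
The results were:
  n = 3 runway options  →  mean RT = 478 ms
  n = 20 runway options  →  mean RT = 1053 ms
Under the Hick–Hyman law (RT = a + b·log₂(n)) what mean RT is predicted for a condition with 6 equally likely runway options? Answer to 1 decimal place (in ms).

With log₂ n on the abscissa the relation is linear; from the two conditions:
  b = (1053 − 478) / (log₂ 20 − log₂ 3) = 575 / (4.3219 − 1.5850) = 210.087 ms/bit
  a = 478 − 210.087 × 1.5850 = 145.020 ms
Then RT(6) = 145.020 + 210.087 × log₂ 6 = 145.020 + 210.087 × 2.5850 ≈ 688.087 ms.

688.1 ms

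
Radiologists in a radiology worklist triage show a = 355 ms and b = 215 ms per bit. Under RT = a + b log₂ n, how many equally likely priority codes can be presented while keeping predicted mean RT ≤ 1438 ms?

215·log₂ n ≤ 1438 − 355 = 1083, giving log₂ n ≤ 5.0372 and n ≤ 32.836. The largest whole number is 32.

32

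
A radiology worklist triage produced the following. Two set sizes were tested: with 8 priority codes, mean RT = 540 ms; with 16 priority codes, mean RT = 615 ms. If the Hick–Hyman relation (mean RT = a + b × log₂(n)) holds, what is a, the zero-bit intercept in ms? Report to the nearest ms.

315 ms

The slope on a log₂ axis is (615 − 540) / (4 − 3) = 75 ms/bit.
Intercept: a = 540 − 75·log₂(8) = 315.000 ms.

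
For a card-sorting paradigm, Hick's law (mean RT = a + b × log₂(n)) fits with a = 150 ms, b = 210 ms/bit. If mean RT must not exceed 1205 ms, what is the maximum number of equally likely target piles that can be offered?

210·log₂ n ≤ 1205 − 150 = 1055, giving log₂ n ≤ 5.0238 and n ≤ 32.532. The largest whole number is 32.

32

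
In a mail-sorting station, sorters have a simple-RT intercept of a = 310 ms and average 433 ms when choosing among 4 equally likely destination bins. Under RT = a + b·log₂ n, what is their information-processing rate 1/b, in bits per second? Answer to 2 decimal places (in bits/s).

16.26 bits/s

Choice component = 433 − 310 = 123 ms over log₂(4) = 2 bits.
b = 123 / 2 = 61.500 ms/bit, so 1/b = 16.260 bits/s.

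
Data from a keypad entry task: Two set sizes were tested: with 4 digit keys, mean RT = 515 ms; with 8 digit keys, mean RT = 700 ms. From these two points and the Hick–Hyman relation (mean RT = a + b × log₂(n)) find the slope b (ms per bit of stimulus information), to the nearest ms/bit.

b = (RT₂ − RT₁)/(log₂ n₂ − log₂ n₁) = (700 − 515)/(3 − 2) = 185 ms/bit.

185 ms/bit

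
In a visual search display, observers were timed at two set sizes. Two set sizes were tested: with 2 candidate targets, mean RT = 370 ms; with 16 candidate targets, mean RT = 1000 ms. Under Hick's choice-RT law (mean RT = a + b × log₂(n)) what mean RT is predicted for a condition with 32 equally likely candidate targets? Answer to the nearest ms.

Solve the two-equation system in a and b:
  b = (1000 − 370) / (log₂ 16 − log₂ 2) = 630 / (4 − 1) = 210 ms/bit
  a = 370 − 210 × 1 = 160 ms
Then RT(32) = 160 + 210 × log₂ 32 = 160 + 210 × 5 ≈ 1210.000 ms.

1210 ms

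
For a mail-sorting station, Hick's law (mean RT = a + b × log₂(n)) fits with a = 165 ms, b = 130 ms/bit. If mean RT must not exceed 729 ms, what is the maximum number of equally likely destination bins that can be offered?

130·log₂ n ≤ 729 − 165 = 564, giving log₂ n ≤ 4.3385 and n ≤ 20.231. The largest whole number is 20.

20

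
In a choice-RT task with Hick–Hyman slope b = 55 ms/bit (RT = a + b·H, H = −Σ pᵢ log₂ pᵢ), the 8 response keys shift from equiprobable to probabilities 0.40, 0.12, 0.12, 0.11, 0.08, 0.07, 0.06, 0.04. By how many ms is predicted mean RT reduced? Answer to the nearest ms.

Equiprobable entropy H₀ = log₂ 8 = 3.0000 bits.
Skewed entropy H = −Σ pᵢ log₂ pᵢ = 2.6025 bits.
ΔRT = b·(H₀ − H) = 55 × 0.3975 = 21.86 ms.

22 ms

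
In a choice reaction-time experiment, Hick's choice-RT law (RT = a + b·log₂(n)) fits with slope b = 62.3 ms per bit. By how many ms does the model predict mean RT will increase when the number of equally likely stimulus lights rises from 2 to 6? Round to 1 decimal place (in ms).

98.7 ms

ΔRT = (a + b log₂ n₂) − (a + b log₂ n₁) = b·(log₂ n₂ − log₂ n₁).
log₂(6) − log₂(2) = 2.5850 − 1 = 1.5850.
ΔRT = 62.3 × 1.5850 = 98.743 ms.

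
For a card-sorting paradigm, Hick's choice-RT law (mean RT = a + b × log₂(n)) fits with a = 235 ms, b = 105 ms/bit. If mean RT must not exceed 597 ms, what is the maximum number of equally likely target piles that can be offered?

10

Information budget: (597 − 235)/105 = 3.4476 bits, so n ≤ 2^3.4476 = 10.910 → at most 10.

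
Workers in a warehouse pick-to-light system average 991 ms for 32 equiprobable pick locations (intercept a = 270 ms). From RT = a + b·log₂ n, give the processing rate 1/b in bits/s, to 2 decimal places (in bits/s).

6.93 bits/s

Choice component = 991 − 270 = 721 ms over log₂(32) = 5 bits.
b = 721 / 5 = 144.200 ms/bit, so 1/b = 6.935 bits/s.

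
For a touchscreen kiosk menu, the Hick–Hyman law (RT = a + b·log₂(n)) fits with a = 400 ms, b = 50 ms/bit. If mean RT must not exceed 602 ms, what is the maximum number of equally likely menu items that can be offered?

16

Information budget: (602 − 400)/50 = 4.0400 bits, so n ≤ 2^4.0400 = 16.450 → at most 16.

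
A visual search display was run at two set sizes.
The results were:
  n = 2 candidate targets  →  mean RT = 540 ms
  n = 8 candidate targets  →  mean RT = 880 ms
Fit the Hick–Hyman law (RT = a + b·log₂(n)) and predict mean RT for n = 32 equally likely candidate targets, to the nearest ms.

Fit slope and intercept:
  b = (880 − 540) / (log₂ 8 − log₂ 2) = 340 / (3 − 1) = 170 ms/bit
  a = 540 − 170 × 1 = 370 ms
Then RT(32) = 370 + 170 × log₂ 32 = 370 + 170 × 5 ≈ 1220.000 ms.

1220 ms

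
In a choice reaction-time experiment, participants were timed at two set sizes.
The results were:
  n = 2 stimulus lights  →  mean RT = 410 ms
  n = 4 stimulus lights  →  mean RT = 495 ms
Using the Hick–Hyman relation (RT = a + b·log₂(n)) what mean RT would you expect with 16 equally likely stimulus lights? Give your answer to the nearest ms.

With log₂ n on the abscissa the relation is linear; from the two conditions:
  b = (495 − 410) / (log₂ 4 − log₂ 2) = 85 / (2 − 1) = 85 ms/bit
  a = 410 − 85 × 1 = 325 ms
Then RT(16) = 325 + 85 × log₂ 16 = 325 + 85 × 4 ≈ 665.000 ms.

665 ms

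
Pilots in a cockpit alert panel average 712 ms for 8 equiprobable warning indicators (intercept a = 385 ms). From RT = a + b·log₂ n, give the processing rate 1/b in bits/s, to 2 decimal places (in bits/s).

Choice component = 712 − 385 = 327 ms over log₂(8) = 3 bits.
b = 327 / 3 = 109.000 ms/bit, so 1/b = 9.174 bits/s.

9.17 bits/s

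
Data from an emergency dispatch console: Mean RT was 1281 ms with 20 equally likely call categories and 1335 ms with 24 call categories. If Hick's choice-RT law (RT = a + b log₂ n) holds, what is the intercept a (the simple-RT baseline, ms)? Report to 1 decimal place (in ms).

The slope on a log₂ axis is (1335 − 1281) / (4.5850 − 4.3219) = 205.296 ms/bit.
Intercept: a = 1281 − 205.296·log₂(20) = 393.724 ms.

393.7 ms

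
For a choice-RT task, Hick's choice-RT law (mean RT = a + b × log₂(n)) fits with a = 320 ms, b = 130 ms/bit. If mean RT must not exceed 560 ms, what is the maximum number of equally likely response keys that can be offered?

130·log₂ n ≤ 560 − 320 = 240, giving log₂ n ≤ 1.8462 and n ≤ 3.595. The largest whole number is 3.

3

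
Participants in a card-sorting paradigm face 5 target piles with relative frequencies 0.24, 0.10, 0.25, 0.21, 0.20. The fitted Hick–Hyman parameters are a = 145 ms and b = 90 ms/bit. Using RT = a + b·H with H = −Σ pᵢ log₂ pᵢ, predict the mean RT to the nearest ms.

Entropy contributions −pᵢ log₂ pᵢ: 0.4941, 0.3322, 0.5000, 0.4728, 0.4644; sum H = 2.2635 bits.
RT = a + bH = 145 + 90·2.2635 = 348.72 ms.

349 ms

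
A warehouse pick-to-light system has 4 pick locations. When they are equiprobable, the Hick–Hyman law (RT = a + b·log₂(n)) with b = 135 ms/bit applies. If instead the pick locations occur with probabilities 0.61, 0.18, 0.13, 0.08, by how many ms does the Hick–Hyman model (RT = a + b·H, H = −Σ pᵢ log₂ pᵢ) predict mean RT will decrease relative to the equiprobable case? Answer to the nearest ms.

60 ms

Equiprobable entropy H₀ = log₂ 4 = 2.0000 bits.
Skewed entropy H = −Σ pᵢ log₂ pᵢ = 1.5545 bits.
ΔRT = b·(H₀ − H) = 135 × 0.4455 = 60.15 ms.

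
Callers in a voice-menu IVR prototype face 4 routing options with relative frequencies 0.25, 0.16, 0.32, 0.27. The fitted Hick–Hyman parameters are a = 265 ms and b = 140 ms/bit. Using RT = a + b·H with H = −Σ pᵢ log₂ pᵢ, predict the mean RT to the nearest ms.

H = 0.25·log₂(1/0.25) + 0.16·log₂(1/0.16) + 0.32·log₂(1/0.32) + 0.27·log₂(1/0.27) = 1.9591 bits.
RT = 265 + 140 × 1.9591 = 539.27 ms.

539 ms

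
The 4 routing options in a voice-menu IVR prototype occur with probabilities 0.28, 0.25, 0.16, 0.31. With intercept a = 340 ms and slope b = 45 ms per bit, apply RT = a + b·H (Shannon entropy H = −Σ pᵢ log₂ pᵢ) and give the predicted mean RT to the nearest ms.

Entropy contributions −pᵢ log₂ pᵢ: 0.5142, 0.5000, 0.4230, 0.5238; sum H = 1.9610 bits.
RT = a + bH = 340 + 45·1.9610 = 428.25 ms.

428 ms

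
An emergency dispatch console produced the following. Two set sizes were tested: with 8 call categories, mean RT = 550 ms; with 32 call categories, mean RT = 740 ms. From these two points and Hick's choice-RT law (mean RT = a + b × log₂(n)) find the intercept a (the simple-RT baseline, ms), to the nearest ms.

Slope: b = (740 − 550) / (log₂ 32 − log₂ 8) = 190/2.0000 = 95 ms/bit.
Intercept: a = 550 − 95·log₂(8) = 265.000 ms.

265 ms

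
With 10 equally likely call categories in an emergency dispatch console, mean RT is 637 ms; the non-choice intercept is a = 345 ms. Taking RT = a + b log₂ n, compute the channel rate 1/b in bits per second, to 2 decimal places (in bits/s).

11.38 bits/s

Choice component = 637 − 345 = 292 ms over log₂(10) = 3.3219 bits.
b = 292 / 3.3219 = 87.901 ms/bit, so 1/b = 11.376 bits/s.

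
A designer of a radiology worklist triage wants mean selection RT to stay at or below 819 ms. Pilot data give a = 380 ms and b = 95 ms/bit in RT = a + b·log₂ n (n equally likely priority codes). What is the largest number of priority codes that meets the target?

24

95·log₂ n ≤ 819 − 380 = 439, giving log₂ n ≤ 4.6211 and n ≤ 24.608. The largest whole number is 24.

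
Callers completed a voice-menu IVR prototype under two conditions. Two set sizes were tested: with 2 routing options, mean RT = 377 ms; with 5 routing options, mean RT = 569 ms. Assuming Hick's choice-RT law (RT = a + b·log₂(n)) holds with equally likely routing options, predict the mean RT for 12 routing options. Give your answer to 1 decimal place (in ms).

RT is linear in log₂ n, so two points fix the line:
  b = (569 − 377) / (log₂ 5 − log₂ 2) = 192 / (2.3219 − 1) = 145.242 ms/bit
  a = 377 − 145.242 × 1 = 231.758 ms
Then RT(12) = 231.758 + 145.242 × log₂ 12 = 231.758 + 145.242 × 3.5850 ≈ 752.446 ms.

752.4 ms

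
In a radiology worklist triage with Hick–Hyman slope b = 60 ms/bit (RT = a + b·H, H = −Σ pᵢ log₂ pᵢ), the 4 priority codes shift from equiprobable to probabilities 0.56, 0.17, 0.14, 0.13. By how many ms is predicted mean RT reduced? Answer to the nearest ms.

19 ms

The RT saving is b·ΔH. Equiprobable H₀ = log₂(4) = 2.0000 bits; with the given probabilities H = 1.6828 bits.
b·(H₀ − H) = 60 × (2.0000 − 1.6828) = 19.03 ms.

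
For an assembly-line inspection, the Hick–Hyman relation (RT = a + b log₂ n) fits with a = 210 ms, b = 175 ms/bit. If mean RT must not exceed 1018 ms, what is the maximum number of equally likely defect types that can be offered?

24

Set 210 + 175·log₂ n ≤ 1018 → log₂ n ≤ (1018 − 210)/175 = 4.6171.
So n ≤ 2^4.6171 = 24.541; the largest integer n is 24.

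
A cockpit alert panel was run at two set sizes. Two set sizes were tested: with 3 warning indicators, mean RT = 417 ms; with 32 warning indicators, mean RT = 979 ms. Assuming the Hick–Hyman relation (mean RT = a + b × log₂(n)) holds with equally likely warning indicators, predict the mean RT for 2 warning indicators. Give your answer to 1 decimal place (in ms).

320.7 ms

RT is linear in log₂ n, so two points fix the line:
  b = (979 − 417) / (log₂ 32 − log₂ 3) = 562 / (5 − 1.5850) = 164.566 ms/bit
  a = 417 − 164.566 × 1.5850 = 156.169 ms
Then RT(2) = 156.169 + 164.566 × log₂ 2 = 156.169 + 164.566 × 1 ≈ 320.735 ms.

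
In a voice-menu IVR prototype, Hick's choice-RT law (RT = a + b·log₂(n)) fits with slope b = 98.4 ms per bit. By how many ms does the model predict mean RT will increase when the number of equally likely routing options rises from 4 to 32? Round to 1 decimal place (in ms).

ΔRT = (a + b log₂ n₂) − (a + b log₂ n₁) = b·(log₂ n₂ − log₂ n₁).
log₂(32) − log₂(4) = log₂(32/4) = log₂(8) = 3.
ΔRT = 98.4 × 3.0000 = 295.200 ms.

295.2 ms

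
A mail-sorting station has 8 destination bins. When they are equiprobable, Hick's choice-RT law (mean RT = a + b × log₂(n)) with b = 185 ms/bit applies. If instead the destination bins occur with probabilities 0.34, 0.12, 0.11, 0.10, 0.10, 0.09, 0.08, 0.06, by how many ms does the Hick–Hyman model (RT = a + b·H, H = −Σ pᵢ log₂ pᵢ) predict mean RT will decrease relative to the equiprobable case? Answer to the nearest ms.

45 ms

Equiprobable entropy H₀ = log₂ 8 = 3.0000 bits.
Skewed entropy H = −Σ pᵢ log₂ pᵢ = 2.7586 bits.
ΔRT = b·(H₀ − H) = 185 × 0.2414 = 44.66 ms.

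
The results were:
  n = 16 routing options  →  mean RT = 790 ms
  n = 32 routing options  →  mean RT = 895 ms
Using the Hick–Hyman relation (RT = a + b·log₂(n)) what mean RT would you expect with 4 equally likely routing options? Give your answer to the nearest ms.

580 ms

RT is linear in log₂ n, so two points fix the line:
  b = (895 − 790) / (log₂ 32 − log₂ 16) = 105 / (5 − 4) = 105 ms/bit
  a = 790 − 105 × 4 = 370 ms
Then RT(4) = 370 + 105 × log₂ 4 = 370 + 105 × 2 ≈ 580.000 ms.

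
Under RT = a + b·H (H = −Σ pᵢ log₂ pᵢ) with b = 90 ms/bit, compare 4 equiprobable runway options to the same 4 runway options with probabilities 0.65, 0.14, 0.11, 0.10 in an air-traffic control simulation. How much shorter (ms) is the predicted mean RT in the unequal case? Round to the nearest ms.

The RT saving is b·ΔH. Equiprobable H₀ = log₂(4) = 2.0000 bits; with the given probabilities H = 1.4836 bits.
b·(H₀ − H) = 90 × (2.0000 − 1.4836) = 46.48 ms.

46 ms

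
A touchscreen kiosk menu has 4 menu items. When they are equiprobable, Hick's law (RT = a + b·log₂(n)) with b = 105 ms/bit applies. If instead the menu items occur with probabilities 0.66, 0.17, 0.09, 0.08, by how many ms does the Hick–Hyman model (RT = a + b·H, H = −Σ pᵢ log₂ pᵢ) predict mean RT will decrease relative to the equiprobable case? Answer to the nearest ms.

The RT saving is b·ΔH. Equiprobable H₀ = log₂(4) = 2.0000 bits; with the given probabilities H = 1.4344 bits.
b·(H₀ − H) = 105 × (2.0000 − 1.4344) = 59.39 ms.

59 ms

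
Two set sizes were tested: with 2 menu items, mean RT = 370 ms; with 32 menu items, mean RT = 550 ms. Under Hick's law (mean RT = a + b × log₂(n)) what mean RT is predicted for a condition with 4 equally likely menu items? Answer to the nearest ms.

415 ms

Fit slope and intercept:
  b = (550 − 370) / (log₂ 32 − log₂ 2) = 180 / (5 − 1) = 45 ms/bit
  a = 370 − 45 × 1 = 325 ms
Then RT(4) = 325 + 45 × log₂ 4 = 325 + 45 × 2 ≈ 415.000 ms.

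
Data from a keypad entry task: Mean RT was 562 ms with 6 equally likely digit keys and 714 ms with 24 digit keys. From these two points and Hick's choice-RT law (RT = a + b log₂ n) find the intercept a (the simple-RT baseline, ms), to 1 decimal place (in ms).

365.5 ms

Slope: b = (714 − 562) / (log₂ 24 − log₂ 6) = 152/2.0000 = 76.000 ms/bit.
a = RT₁ − b·log₂ n₁ = 562 − 76.000 × 2.5850 = 365.543 ms.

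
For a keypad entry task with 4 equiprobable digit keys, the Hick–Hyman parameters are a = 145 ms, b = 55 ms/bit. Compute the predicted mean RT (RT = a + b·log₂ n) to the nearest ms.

255 ms

log₂(4) = 2 bits, so RT = 145 + 55 × 2 ≈ 255.000 ms.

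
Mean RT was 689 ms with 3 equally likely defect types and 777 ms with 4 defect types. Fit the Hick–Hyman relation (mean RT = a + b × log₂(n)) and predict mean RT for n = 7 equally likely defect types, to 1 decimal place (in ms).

948.2 ms

Fit slope and intercept:
  b = (777 − 689) / (log₂ 4 − log₂ 3) = 88 / (2 − 1.5850) = 212.029 ms/bit
  a = 689 − 212.029 × 1.5850 = 352.942 ms
Then RT(7) = 352.942 + 212.029 × log₂ 7 = 352.942 + 212.029 × 2.8074 ≈ 948.183 ms.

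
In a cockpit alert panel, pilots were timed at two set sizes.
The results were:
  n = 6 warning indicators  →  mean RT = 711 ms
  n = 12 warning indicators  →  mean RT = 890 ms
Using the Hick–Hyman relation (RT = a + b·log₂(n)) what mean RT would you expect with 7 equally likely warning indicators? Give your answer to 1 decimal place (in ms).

750.8 ms

With log₂ n on the abscissa the relation is linear; from the two conditions:
  b = (890 − 711) / (log₂ 12 − log₂ 6) = 179 / (3.5850 − 2.5850) = 179.000 ms/bit
  a = 711 − 179.000 × 2.5850 = 248.292 ms
Then RT(7) = 248.292 + 179.000 × log₂ 7 = 248.292 + 179.000 × 2.8074 ≈ 750.808 ms.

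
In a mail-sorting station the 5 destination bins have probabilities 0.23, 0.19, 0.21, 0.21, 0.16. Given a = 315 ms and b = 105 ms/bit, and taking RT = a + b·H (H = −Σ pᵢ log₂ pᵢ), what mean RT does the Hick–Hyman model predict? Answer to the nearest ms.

558 ms

Entropy contributions −pᵢ log₂ pᵢ: 0.4877, 0.4552, 0.4728, 0.4728, 0.4230; sum H = 2.3116 bits.
RT = a + bH = 315 + 105·2.3116 = 557.71 ms.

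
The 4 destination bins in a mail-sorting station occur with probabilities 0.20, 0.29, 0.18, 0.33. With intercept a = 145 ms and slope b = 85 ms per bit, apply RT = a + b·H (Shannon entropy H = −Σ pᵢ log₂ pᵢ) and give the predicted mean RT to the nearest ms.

H = 0.20·log₂(1/0.20) + 0.29·log₂(1/0.29) + 0.18·log₂(1/0.18) + 0.33·log₂(1/0.33) = 1.9554 bits.
RT = 145 + 85 × 1.9554 = 311.21 ms.

311 ms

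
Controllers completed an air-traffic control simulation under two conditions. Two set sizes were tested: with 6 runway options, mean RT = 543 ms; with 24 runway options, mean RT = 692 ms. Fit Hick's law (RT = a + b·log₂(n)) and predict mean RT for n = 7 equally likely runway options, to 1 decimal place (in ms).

559.6 ms

RT is linear in log₂ n, so two points fix the line:
  b = (692 − 543) / (log₂ 24 − log₂ 6) = 149 / (4.5850 − 2.5850) = 74.500 ms/bit
  a = 543 − 74.500 × 2.5850 = 350.420 ms
Then RT(7) = 350.420 + 74.500 × log₂ 7 = 350.420 + 74.500 × 2.8074 ≈ 559.568 ms.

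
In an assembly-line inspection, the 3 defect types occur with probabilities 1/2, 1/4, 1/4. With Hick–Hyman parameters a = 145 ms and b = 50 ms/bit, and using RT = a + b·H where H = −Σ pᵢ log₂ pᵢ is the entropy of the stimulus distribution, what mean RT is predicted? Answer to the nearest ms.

220 ms

Each term −pᵢ log₂ pᵢ: 0.5·1 + 0.25·2 + 0.25·2; summed, H = 1.500 bits.
Mean RT = a + bH = 145 + 50·1.500 = 220.00 ms.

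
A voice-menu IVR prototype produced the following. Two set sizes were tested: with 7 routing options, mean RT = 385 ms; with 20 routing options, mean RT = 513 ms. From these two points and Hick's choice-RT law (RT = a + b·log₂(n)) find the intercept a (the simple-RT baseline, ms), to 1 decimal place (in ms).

147.7 ms

The slope on a log₂ axis is (513 − 385) / (4.3219 − 2.8074) = 84.512 ms/bit.
Intercept: a = 385 − 84.512·log₂(7) = 147.744 ms.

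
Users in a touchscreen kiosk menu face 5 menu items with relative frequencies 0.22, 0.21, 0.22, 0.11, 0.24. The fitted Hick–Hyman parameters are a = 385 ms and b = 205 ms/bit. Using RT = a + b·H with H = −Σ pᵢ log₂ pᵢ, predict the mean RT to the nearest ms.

852 ms

H = 0.22·log₂(1/0.22) + 0.21·log₂(1/0.21) + 0.22·log₂(1/0.22) + 0.11·log₂(1/0.11) + 0.24·log₂(1/0.24) = 2.2784 bits.
RT = 385 + 205 × 2.2784 = 852.07 ms.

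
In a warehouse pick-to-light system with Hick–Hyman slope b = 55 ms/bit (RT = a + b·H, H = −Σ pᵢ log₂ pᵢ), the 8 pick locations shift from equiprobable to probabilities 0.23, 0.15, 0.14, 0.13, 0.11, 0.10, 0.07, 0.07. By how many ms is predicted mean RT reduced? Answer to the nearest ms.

The RT saving is b·ΔH. Equiprobable H₀ = log₂(8) = 3.0000 bits; with the given probabilities H = 2.8976 bits.
b·(H₀ − H) = 55 × (3.0000 − 2.8976) = 5.63 ms.

6 ms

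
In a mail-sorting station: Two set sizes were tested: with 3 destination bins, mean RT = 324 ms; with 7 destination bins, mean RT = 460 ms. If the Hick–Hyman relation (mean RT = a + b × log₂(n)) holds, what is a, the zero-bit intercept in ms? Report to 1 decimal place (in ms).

147.7 ms

The slope on a log₂ axis is (460 − 324) / (2.8074 − 1.5850) = 111.257 ms/bit.
a = RT₁ − b·log₂ n₁ = 324 − 111.257 × 1.5850 = 147.661 ms.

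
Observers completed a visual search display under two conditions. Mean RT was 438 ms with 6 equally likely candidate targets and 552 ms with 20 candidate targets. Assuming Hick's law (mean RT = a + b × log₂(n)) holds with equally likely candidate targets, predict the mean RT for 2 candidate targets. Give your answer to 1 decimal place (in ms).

With log₂ n on the abscissa the relation is linear; from the two conditions:
  b = (552 − 438) / (log₂ 20 − log₂ 6) = 114 / (4.3219 − 2.5850) = 65.632 ms/bit
  a = 438 − 65.632 × 2.5850 = 268.345 ms
Then RT(2) = 268.345 + 65.632 × log₂ 2 = 268.345 + 65.632 × 1 ≈ 333.976 ms.

334.0 ms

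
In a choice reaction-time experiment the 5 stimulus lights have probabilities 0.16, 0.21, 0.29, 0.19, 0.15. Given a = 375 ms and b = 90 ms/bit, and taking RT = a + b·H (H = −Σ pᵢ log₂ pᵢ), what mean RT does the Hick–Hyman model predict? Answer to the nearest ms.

H = 0.16·log₂(1/0.16) + 0.21·log₂(1/0.21) + 0.29·log₂(1/0.29) + 0.19·log₂(1/0.19) + 0.15·log₂(1/0.15) = 2.2795 bits.
RT = 375 + 90 × 2.2795 = 580.16 ms.

580 ms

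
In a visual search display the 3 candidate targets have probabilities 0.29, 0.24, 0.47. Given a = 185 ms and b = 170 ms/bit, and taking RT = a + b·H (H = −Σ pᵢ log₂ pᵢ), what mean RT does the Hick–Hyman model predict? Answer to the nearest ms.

Entropy contributions −pᵢ log₂ pᵢ: 0.5179, 0.4941, 0.5120; sum H = 1.5240 bits.
RT = a + bH = 185 + 170·1.5240 = 444.08 ms.

444 ms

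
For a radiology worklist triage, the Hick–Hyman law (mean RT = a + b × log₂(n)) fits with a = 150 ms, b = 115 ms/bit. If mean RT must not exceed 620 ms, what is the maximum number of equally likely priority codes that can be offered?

115·log₂ n ≤ 620 − 150 = 470, giving log₂ n ≤ 4.0870 and n ≤ 16.994. The largest whole number is 16.

16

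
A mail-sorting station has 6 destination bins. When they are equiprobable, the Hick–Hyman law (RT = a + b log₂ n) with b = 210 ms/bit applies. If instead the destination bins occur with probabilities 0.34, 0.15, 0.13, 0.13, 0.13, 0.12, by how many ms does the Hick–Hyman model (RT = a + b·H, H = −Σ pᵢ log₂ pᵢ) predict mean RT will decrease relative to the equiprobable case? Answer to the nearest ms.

Equiprobable entropy H₀ = log₂ 6 = 2.5850 bits.
Skewed entropy H = −Σ pᵢ log₂ pᵢ = 2.4547 bits.
ΔRT = b·(H₀ − H) = 210 × 0.1302 = 27.35 ms.

27 ms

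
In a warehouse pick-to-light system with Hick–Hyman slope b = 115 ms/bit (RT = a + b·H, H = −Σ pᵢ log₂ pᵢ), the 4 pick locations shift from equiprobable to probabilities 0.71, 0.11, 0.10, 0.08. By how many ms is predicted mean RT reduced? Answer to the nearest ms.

78 ms

Equiprobable entropy H₀ = log₂ 4 = 2.0000 bits.
Skewed entropy H = −Σ pᵢ log₂ pᵢ = 1.3248 bits.
ΔRT = b·(H₀ − H) = 115 × 0.6752 = 77.65 ms.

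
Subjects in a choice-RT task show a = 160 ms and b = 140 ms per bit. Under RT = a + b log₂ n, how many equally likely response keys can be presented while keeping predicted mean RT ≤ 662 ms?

12

Information budget: (662 − 160)/140 = 3.5857 bits, so n ≤ 2^3.5857 = 12.006 → at most 12.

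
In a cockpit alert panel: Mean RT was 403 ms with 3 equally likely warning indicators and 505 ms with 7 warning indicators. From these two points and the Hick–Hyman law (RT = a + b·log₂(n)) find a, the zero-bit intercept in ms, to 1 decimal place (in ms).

Slope: b = (505 − 403) / (log₂ 7 − log₂ 3) = 102/1.2224 = 83.443 ms/bit.
a = RT₁ − b·log₂ n₁ = 403 − 83.443 × 1.5850 = 270.746 ms.

270.7 ms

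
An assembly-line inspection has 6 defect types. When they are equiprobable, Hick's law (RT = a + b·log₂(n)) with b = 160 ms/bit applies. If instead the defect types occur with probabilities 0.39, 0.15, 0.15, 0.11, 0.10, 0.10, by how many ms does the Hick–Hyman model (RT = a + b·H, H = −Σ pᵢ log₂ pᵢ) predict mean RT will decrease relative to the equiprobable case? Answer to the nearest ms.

35 ms

The RT saving is b·ΔH. Equiprobable H₀ = log₂(6) = 2.5850 bits; with the given probabilities H = 2.3656 bits.
b·(H₀ − H) = 160 × (2.5850 − 2.3656) = 35.10 ms.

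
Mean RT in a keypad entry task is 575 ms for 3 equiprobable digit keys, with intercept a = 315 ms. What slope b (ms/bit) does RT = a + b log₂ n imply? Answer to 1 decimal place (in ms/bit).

164.0 ms/bit

log₂(3) = 1.5850 bits.
b = (RT − a)/log₂ n = (575 − 315) / 1.5850 = 164.042 ms/bit.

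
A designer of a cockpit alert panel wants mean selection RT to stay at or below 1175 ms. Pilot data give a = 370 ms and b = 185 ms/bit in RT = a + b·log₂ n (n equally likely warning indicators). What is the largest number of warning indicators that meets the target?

20

185·log₂ n ≤ 1175 − 370 = 805, giving log₂ n ≤ 4.3514 and n ≤ 20.412. The largest whole number is 20.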